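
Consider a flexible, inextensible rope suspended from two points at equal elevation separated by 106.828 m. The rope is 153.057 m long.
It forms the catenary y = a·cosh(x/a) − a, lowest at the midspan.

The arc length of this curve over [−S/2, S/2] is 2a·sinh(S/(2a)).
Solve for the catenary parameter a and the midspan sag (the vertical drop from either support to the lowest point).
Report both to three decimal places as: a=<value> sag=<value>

a=35.117 sag=49.084

seed: a₀ = √(S³/(24(L−S))) = √(106.828³/(24·46.229)) = 33.148568
iter 1: u=1.611352  f(a)=+6.386e+00  f'(a)=-3.584e+00  a ← 33.148568 − (+6.386e+00/-3.584e+00) = 34.930515
iter 2: u=1.529150  f(a)=+5.511e-01  f'(a)=-2.990e+00  a ← 34.930515 − (+5.511e-01/-2.990e+00) = 35.114850
iter 3: u=1.521123  f(a)=+4.961e-03  f'(a)=-2.936e+00  a ← 35.114850 − (+4.961e-03/-2.936e+00) = 35.116539
iter 4: u=1.521050  f(a)=+4.099e-07  f'(a)=-2.936e+00  a ← 35.116539 − (+4.099e-07/-2.936e+00) = 35.116540
iter 5: u=1.521050  f(a)=+2.842e-14  f'(a)=-2.936e+00  a ← 35.116540 − (+2.842e-14/-2.936e+00) = 35.116540
converged: |Δa| < 1e-12 after 5 iterations
sag = a·(cosh(S/(2a)) − 1) = 35.116540·(cosh(1.521050) − 1) = 49.084308
T_max/T_min = cosh(S/(2a)) = 2.397755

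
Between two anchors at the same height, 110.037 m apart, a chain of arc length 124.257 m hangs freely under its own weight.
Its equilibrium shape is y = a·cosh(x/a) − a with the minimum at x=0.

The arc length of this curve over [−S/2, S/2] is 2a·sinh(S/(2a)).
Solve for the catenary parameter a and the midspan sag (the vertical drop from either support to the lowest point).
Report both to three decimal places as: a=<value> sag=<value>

seed: a₀ = √(S³/(24(L−S))) = √(110.037³/(24·14.220)) = 62.481679
iter 1: u=0.880554  f(a)=+5.616e-01  f'(a)=-4.915e-01  a ← 62.481679 − (+5.616e-01/-4.915e-01) = 63.624361
iter 2: u=0.864740  f(a)=+1.578e-02  f'(a)=-4.642e-01  a ← 63.624361 − (+1.578e-02/-4.642e-01) = 63.658346
iter 3: u=0.864278  f(a)=+1.325e-05  f'(a)=-4.634e-01  a ← 63.658346 − (+1.325e-05/-4.634e-01) = 63.658375
iter 4: u=0.864277  f(a)=+9.351e-12  f'(a)=-4.634e-01  a ← 63.658375 − (+9.351e-12/-4.634e-01) = 63.658375
converged: |Δa| < 1e-12 after 4 iterations
sag = a·(cosh(S/(2a)) − 1) = 63.658375·(cosh(0.864277) − 1) = 25.292956
T_max/T_min = cosh(S/(2a)) = 1.397323

a=63.658 sag=25.293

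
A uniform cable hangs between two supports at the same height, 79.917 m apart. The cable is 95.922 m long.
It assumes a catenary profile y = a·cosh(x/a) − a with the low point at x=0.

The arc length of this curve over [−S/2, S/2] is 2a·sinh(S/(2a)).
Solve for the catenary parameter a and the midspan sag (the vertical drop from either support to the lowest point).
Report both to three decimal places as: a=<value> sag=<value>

seed: a₀ = √(S³/(24(L−S))) = √(79.917³/(24·16.005)) = 36.452330
iter 1: u=1.096185  f(a)=+9.896e-01  f'(a)=-9.883e-01  a ← 36.452330 − (+9.896e-01/-9.883e-01) = 37.453637
iter 2: u=1.066879  f(a)=+4.224e-02  f'(a)=-9.055e-01  a ← 37.453637 − (+4.224e-02/-9.055e-01) = 37.500282
iter 3: u=1.065552  f(a)=+8.456e-05  f'(a)=-9.019e-01  a ← 37.500282 − (+8.456e-05/-9.019e-01) = 37.500376
iter 4: u=1.065549  f(a)=+3.404e-10  f'(a)=-9.019e-01  a ← 37.500376 − (+3.404e-10/-9.019e-01) = 37.500376
iter 5: u=1.065549  f(a)=+0.000e+00  f'(a)=-9.019e-01  a ← 37.500376 − (+0.000e+00/-9.019e-01) = 37.500376
converged: |Δa| < 1e-12 after 5 iterations
sag = a·(cosh(S/(2a)) − 1) = 37.500376·(cosh(1.065549) − 1) = 23.380949
T_max/T_min = cosh(S/(2a)) = 1.623486

a=37.500 sag=23.381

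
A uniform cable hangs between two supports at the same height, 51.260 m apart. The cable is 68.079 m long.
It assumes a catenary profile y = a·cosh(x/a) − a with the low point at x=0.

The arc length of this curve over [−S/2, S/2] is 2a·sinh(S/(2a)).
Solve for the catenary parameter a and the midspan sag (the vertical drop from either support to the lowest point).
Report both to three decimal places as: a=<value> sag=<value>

a=19.105 sag=19.929

seed: a₀ = √(S³/(24(L−S))) = √(51.260³/(24·16.819)) = 18.266788
iter 1: u=1.403093  f(a)=+1.735e+00  f'(a)=-2.230e+00  a ← 18.266788 − (+1.735e+00/-2.230e+00) = 19.044799
iter 2: u=1.345774  f(a)=+1.170e-01  f'(a)=-1.939e+00  a ← 19.044799 − (+1.170e-01/-1.939e+00) = 19.105155
iter 3: u=1.341523  f(a)=+6.173e-04  f'(a)=-1.918e+00  a ← 19.105155 − (+6.173e-04/-1.918e+00) = 19.105477
iter 4: u=1.341500  f(a)=+1.738e-08  f'(a)=-1.918e+00  a ← 19.105477 − (+1.738e-08/-1.918e+00) = 19.105477
iter 5: u=1.341500  f(a)=+0.000e+00  f'(a)=-1.918e+00  a ← 19.105477 − (+0.000e+00/-1.918e+00) = 19.105477
converged: |Δa| < 1e-12 after 5 iterations
sag = a·(cosh(S/(2a)) − 1) = 19.105477·(cosh(1.341500) − 1) = 19.929210
T_max/T_min = cosh(S/(2a)) = 2.043115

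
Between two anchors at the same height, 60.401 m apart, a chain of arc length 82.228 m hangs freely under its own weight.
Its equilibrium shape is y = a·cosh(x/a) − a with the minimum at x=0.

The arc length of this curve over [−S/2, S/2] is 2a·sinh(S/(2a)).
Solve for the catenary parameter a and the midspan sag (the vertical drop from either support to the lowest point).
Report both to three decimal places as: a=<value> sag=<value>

seed: a₀ = √(S³/(24(L−S))) = √(60.401³/(24·21.827)) = 20.509900
iter 1: u=1.472484  f(a)=+2.492e+00  f'(a)=-2.627e+00  a ← 20.509900 − (+2.492e+00/-2.627e+00) = 21.458533
iter 2: u=1.407389  f(a)=+1.833e-01  f'(a)=-2.254e+00  a ← 21.458533 − (+1.833e-01/-2.254e+00) = 21.539887
iter 3: u=1.402073  f(a)=+1.166e-03  f'(a)=-2.225e+00  a ← 21.539887 − (+1.166e-03/-2.225e+00) = 21.540411
iter 4: u=1.402039  f(a)=+4.787e-08  f'(a)=-2.225e+00  a ← 21.540411 − (+4.787e-08/-2.225e+00) = 21.540411
iter 5: u=1.402039  f(a)=-1.421e-14  f'(a)=-2.225e+00  a ← 21.540411 − (-1.421e-14/-2.225e+00) = 21.540411
converged: |Δa| < 1e-12 after 5 iterations
sag = a·(cosh(S/(2a)) − 1) = 21.540411·(cosh(1.402039) − 1) = 24.874568
T_max/T_min = cosh(S/(2a)) = 2.154786

a=21.540 sag=24.875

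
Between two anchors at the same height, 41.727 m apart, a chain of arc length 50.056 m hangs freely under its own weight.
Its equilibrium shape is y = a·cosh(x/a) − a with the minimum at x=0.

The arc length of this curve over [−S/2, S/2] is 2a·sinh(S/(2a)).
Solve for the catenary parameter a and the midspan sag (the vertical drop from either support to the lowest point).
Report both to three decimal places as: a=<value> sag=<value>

seed: a₀ = √(S³/(24(L−S))) = √(41.727³/(24·8.329)) = 19.064424
iter 1: u=1.094368  f(a)=+5.132e-01  f'(a)=-9.830e-01  a ← 19.064424 − (+5.132e-01/-9.830e-01) = 19.586520
iter 2: u=1.065197  f(a)=+2.184e-02  f'(a)=-9.010e-01  a ← 19.586520 − (+2.184e-02/-9.010e-01) = 19.610759
iter 3: u=1.063880  f(a)=+4.343e-05  f'(a)=-8.974e-01  a ← 19.610759 − (+4.343e-05/-8.974e-01) = 19.610807
iter 4: u=1.063878  f(a)=+1.725e-10  f'(a)=-8.974e-01  a ← 19.610807 − (+1.725e-10/-8.974e-01) = 19.610807
iter 5: u=1.063878  f(a)=-7.105e-15  f'(a)=-8.974e-01  a ← 19.610807 − (-7.105e-15/-8.974e-01) = 19.610807
converged: |Δa| < 1e-12 after 5 iterations
sag = a·(cosh(S/(2a)) − 1) = 19.610807·(cosh(1.063878) − 1) = 12.185176
T_max/T_min = cosh(S/(2a)) = 1.621350

a=19.611 sag=12.185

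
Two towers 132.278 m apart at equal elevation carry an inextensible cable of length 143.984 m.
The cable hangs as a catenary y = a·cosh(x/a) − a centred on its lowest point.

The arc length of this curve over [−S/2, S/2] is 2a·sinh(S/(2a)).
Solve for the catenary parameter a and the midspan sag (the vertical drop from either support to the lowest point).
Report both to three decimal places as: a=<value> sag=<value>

a=91.947 sag=24.831

seed: a₀ = √(S³/(24(L−S))) = √(132.278³/(24·11.706)) = 90.765656
iter 1: u=0.728679  f(a)=+3.147e-01  f'(a)=-2.719e-01  a ← 90.765656 − (+3.147e-01/-2.719e-01) = 91.923212
iter 2: u=0.719503  f(a)=+6.122e-03  f'(a)=-2.614e-01  a ← 91.923212 − (+6.122e-03/-2.614e-01) = 91.946632
iter 3: u=0.719319  f(a)=+2.418e-06  f'(a)=-2.612e-01  a ← 91.946632 − (+2.418e-06/-2.612e-01) = 91.946641
iter 4: u=0.719319  f(a)=+3.411e-13  f'(a)=-2.612e-01  a ← 91.946641 − (+3.411e-13/-2.612e-01) = 91.946641
converged: |Δa| < 1e-12 after 4 iterations
sag = a·(cosh(S/(2a)) − 1) = 91.946641·(cosh(0.719319) − 1) = 24.831066
T_max/T_min = cosh(S/(2a)) = 1.270060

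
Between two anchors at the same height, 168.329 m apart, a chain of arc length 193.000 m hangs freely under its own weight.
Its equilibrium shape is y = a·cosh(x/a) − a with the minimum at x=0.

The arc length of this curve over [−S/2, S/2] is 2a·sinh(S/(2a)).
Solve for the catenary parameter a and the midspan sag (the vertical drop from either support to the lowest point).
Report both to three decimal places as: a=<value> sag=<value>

a=91.661 sag=41.433

seed: a₀ = √(S³/(24(L−S))) = √(168.329³/(24·24.671)) = 89.751025
iter 1: u=0.937755  f(a)=+1.108e+00  f'(a)=-5.997e-01  a ← 89.751025 − (+1.108e+00/-5.997e-01) = 91.598352
iter 2: u=0.918843  f(a)=+3.513e-02  f'(a)=-5.622e-01  a ← 91.598352 − (+3.513e-02/-5.622e-01) = 91.660834
iter 3: u=0.918217  f(a)=+3.788e-05  f'(a)=-5.610e-01  a ← 91.660834 − (+3.788e-05/-5.610e-01) = 91.660902
iter 4: u=0.918216  f(a)=+4.414e-11  f'(a)=-5.610e-01  a ← 91.660902 − (+4.414e-11/-5.610e-01) = 91.660902
converged: |Δa| < 1e-12 after 4 iterations
sag = a·(cosh(S/(2a)) − 1) = 91.660902·(cosh(0.918216) − 1) = 41.432941
T_max/T_min = cosh(S/(2a)) = 1.452024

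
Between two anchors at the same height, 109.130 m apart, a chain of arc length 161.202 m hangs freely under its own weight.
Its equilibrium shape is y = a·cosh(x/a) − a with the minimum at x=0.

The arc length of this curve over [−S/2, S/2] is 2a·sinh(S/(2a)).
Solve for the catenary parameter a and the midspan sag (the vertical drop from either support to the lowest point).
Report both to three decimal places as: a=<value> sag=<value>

seed: a₀ = √(S³/(24(L−S))) = √(109.130³/(24·52.072)) = 32.248423
iter 1: u=1.692021  f(a)=+7.983e+00  f'(a)=-4.254e+00  a ← 32.248423 − (+7.983e+00/-4.254e+00) = 34.125086
iter 2: u=1.598970  f(a)=+7.499e-01  f'(a)=-3.489e+00  a ← 34.125086 − (+7.499e-01/-3.489e+00) = 34.340016
iter 3: u=1.588963  f(a)=+8.132e-03  f'(a)=-3.414e+00  a ← 34.340016 − (+8.132e-03/-3.414e+00) = 34.342398
iter 4: u=1.588852  f(a)=+9.792e-07  f'(a)=-3.413e+00  a ← 34.342398 − (+9.792e-07/-3.413e+00) = 34.342398
iter 5: u=1.588852  f(a)=+2.842e-14  f'(a)=-3.413e+00  a ← 34.342398 − (+2.842e-14/-3.413e+00) = 34.342398
converged: |Δa| < 1e-12 after 5 iterations
sag = a·(cosh(S/(2a)) − 1) = 34.342398·(cosh(1.588852) − 1) = 53.269938
T_max/T_min = cosh(S/(2a)) = 2.551142

a=34.342 sag=53.270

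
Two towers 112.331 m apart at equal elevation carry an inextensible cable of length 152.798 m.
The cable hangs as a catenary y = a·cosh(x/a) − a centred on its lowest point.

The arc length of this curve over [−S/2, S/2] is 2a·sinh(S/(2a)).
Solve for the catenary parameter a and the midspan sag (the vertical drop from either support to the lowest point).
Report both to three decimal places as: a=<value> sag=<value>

seed: a₀ = √(S³/(24(L−S))) = √(112.331³/(24·40.467)) = 38.202634
iter 1: u=1.470200  f(a)=+4.605e+00  f'(a)=-2.613e+00  a ← 38.202634 − (+4.605e+00/-2.613e+00) = 39.964955
iter 2: u=1.405369  f(a)=+3.379e-01  f'(a)=-2.243e+00  a ← 39.964955 − (+3.379e-01/-2.243e+00) = 40.115602
iter 3: u=1.400091  f(a)=+2.136e-03  f'(a)=-2.214e+00  a ← 40.115602 − (+2.136e-03/-2.214e+00) = 40.116566
iter 4: u=1.400058  f(a)=+8.662e-08  f'(a)=-2.214e+00  a ← 40.116566 − (+8.662e-08/-2.214e+00) = 40.116566
iter 5: u=1.400058  f(a)=-2.842e-14  f'(a)=-2.214e+00  a ← 40.116566 − (-2.842e-14/-2.214e+00) = 40.116566
converged: |Δa| < 1e-12 after 5 iterations
sag = a·(cosh(S/(2a)) − 1) = 40.116566·(cosh(1.400058) − 1) = 46.174488
T_max/T_min = cosh(S/(2a)) = 2.151008

a=40.117 sag=46.174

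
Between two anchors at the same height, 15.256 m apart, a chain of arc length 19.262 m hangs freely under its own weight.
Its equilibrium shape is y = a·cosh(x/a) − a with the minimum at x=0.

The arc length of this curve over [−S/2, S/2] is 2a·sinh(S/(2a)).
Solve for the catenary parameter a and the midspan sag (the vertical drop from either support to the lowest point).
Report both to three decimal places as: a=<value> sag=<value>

a=6.303 sag=5.207

seed: a₀ = √(S³/(24(L−S))) = √(15.256³/(24·4.006)) = 6.077150
iter 1: u=1.255194  f(a)=+3.277e-01  f'(a)=-1.538e+00  a ← 6.077150 − (+3.277e-01/-1.538e+00) = 6.290185
iter 2: u=1.212683  f(a)=+1.802e-02  f'(a)=-1.373e+00  a ← 6.290185 − (+1.802e-02/-1.373e+00) = 6.303307
iter 3: u=1.210159  f(a)=+6.150e-05  f'(a)=-1.364e+00  a ← 6.303307 − (+6.150e-05/-1.364e+00) = 6.303352
iter 4: u=1.210150  f(a)=+7.219e-10  f'(a)=-1.364e+00  a ← 6.303352 − (+7.219e-10/-1.364e+00) = 6.303352
iter 5: u=1.210150  f(a)=-3.553e-15  f'(a)=-1.364e+00  a ← 6.303352 − (-3.553e-15/-1.364e+00) = 6.303352
converged: |Δa| < 1e-12 after 5 iterations
sag = a·(cosh(S/(2a)) − 1) = 6.303352·(cosh(1.210150) − 1) = 5.207009
T_max/T_min = cosh(S/(2a)) = 1.826070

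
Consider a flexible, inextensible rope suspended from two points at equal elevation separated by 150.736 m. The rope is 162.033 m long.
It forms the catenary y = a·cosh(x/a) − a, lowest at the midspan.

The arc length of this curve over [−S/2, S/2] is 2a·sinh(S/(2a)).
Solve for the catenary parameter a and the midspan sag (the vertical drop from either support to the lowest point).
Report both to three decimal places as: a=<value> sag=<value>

seed: a₀ = √(S³/(24(L−S))) = √(150.736³/(24·11.297)) = 112.392749
iter 1: u=0.670577  f(a)=+2.567e-01  f'(a)=-2.102e-01  a ← 112.392749 − (+2.567e-01/-2.102e-01) = 113.614055
iter 2: u=0.663369  f(a)=+4.245e-03  f'(a)=-2.033e-01  a ← 113.614055 − (+4.245e-03/-2.033e-01) = 113.634933
iter 3: u=0.663247  f(a)=+1.204e-06  f'(a)=-2.032e-01  a ← 113.634933 − (+1.204e-06/-2.032e-01) = 113.634939
iter 4: u=0.663247  f(a)=+1.137e-13  f'(a)=-2.032e-01  a ← 113.634939 − (+1.137e-13/-2.032e-01) = 113.634939
converged: |Δa| < 1e-12 after 4 iterations
sag = a·(cosh(S/(2a)) − 1) = 113.634939·(cosh(0.663247) − 1) = 25.923553
T_max/T_min = cosh(S/(2a)) = 1.228130

a=113.635 sag=25.924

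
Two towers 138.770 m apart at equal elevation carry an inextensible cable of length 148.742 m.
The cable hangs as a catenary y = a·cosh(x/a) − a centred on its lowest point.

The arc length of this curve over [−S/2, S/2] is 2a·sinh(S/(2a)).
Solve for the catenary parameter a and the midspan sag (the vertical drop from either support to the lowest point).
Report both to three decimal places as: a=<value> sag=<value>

a=106.789 sag=23.345

seed: a₀ = √(S³/(24(L−S))) = √(138.770³/(24·9.972)) = 105.668764
iter 1: u=0.656627  f(a)=+2.172e-01  f'(a)=-1.970e-01  a ← 105.668764 − (+2.172e-01/-1.970e-01) = 106.771256
iter 2: u=0.649847  f(a)=+3.446e-03  f'(a)=-1.908e-01  a ← 106.771256 − (+3.446e-03/-1.908e-01) = 106.789317
iter 3: u=0.649737  f(a)=+8.985e-07  f'(a)=-1.907e-01  a ← 106.789317 − (+8.985e-07/-1.907e-01) = 106.789322
iter 4: u=0.649737  f(a)=+5.684e-14  f'(a)=-1.907e-01  a ← 106.789322 − (+5.684e-14/-1.907e-01) = 106.789322
converged: |Δa| < 1e-12 after 4 iterations
sag = a·(cosh(S/(2a)) − 1) = 106.789322·(cosh(0.649737) − 1) = 23.345243
T_max/T_min = cosh(S/(2a)) = 1.218610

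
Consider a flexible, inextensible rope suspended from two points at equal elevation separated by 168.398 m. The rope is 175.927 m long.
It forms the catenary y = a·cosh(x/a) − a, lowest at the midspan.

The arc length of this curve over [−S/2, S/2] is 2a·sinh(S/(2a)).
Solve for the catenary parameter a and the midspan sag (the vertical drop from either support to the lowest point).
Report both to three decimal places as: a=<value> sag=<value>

seed: a₀ = √(S³/(24(L−S))) = √(168.398³/(24·7.529)) = 162.566526
iter 1: u=0.517936  f(a)=+1.016e-01  f'(a)=-9.514e-02  a ← 162.566526 − (+1.016e-01/-9.514e-02) = 163.634823
iter 2: u=0.514554  f(a)=+1.011e-03  f'(a)=-9.325e-02  a ← 163.634823 − (+1.011e-03/-9.325e-02) = 163.645660
iter 3: u=0.514520  f(a)=+1.021e-07  f'(a)=-9.323e-02  a ← 163.645660 − (+1.021e-07/-9.323e-02) = 163.645661
iter 4: u=0.514520  f(a)=-2.842e-14  f'(a)=-9.323e-02  a ← 163.645661 − (-2.842e-14/-9.323e-02) = 163.645661
converged: |Δa| < 1e-12 after 4 iterations
sag = a·(cosh(S/(2a)) − 1) = 163.645661·(cosh(0.514520) − 1) = 22.143143
T_max/T_min = cosh(S/(2a)) = 1.135312

a=163.646 sag=22.143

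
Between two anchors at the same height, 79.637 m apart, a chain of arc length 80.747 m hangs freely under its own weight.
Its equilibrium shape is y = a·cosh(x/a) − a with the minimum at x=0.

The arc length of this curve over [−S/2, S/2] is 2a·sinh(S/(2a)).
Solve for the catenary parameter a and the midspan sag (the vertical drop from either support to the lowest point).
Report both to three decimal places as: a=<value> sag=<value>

a=137.978 sag=5.786

seed: a₀ = √(S³/(24(L−S))) = √(79.637³/(24·1.110)) = 137.690896
iter 1: u=0.289188  f(a)=+4.651e-03  f'(a)=-1.626e-02  a ← 137.690896 − (+4.651e-03/-1.626e-02) = 137.976946
iter 2: u=0.288588  f(a)=+1.453e-05  f'(a)=-1.616e-02  a ← 137.976946 − (+1.453e-05/-1.616e-02) = 137.977846
iter 3: u=0.288586  f(a)=+1.429e-10  f'(a)=-1.616e-02  a ← 137.977846 − (+1.429e-10/-1.616e-02) = 137.977846
iter 4: u=0.288586  f(a)=+0.000e+00  f'(a)=-1.616e-02  a ← 137.977846 − (+0.000e+00/-1.616e-02) = 137.977846
converged: |Δa| < 1e-12 after 4 iterations
sag = a·(cosh(S/(2a)) − 1) = 137.977846·(cosh(0.288586) − 1) = 5.785520
T_max/T_min = cosh(S/(2a)) = 1.041931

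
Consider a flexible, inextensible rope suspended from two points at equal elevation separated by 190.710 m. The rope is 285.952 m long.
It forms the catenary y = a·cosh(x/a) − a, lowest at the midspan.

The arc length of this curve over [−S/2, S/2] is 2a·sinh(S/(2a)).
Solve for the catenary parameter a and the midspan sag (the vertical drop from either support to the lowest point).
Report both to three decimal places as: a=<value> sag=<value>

seed: a₀ = √(S³/(24(L−S))) = √(190.710³/(24·95.242)) = 55.085884
iter 1: u=1.731024  f(a)=+1.533e+01  f'(a)=-4.611e+00  a ← 55.085884 − (+1.533e+01/-4.611e+00) = 58.410494
iter 2: u=1.632498  f(a)=+1.498e+00  f'(a)=-3.751e+00  a ← 58.410494 − (+1.498e+00/-3.751e+00) = 58.809776
iter 3: u=1.621414  f(a)=+1.771e-02  f'(a)=-3.663e+00  a ← 58.809776 − (+1.771e-02/-3.663e+00) = 58.814610
iter 4: u=1.621281  f(a)=+2.540e-06  f'(a)=-3.661e+00  a ← 58.814610 − (+2.540e-06/-3.661e+00) = 58.814611
iter 5: u=1.621281  f(a)=+5.684e-14  f'(a)=-3.661e+00  a ← 58.814611 − (+5.684e-14/-3.661e+00) = 58.814611
converged: |Δa| < 1e-12 after 5 iterations
sag = a·(cosh(S/(2a)) − 1) = 58.814611·(cosh(1.621281) − 1) = 95.785826
T_max/T_min = cosh(S/(2a)) = 2.628606

a=58.815 sag=95.786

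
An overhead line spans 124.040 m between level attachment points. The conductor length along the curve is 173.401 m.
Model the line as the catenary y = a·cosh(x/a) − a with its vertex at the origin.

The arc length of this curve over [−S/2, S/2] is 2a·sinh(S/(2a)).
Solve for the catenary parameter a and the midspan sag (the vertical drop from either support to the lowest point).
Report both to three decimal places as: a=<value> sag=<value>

seed: a₀ = √(S³/(24(L−S))) = √(124.040³/(24·49.361)) = 40.137012
iter 1: u=1.545207  f(a)=+6.239e+00  f'(a)=-3.099e+00  a ← 40.137012 − (+6.239e+00/-3.099e+00) = 42.150152
iter 2: u=1.471406  f(a)=+5.001e-01  f'(a)=-2.621e+00  a ← 42.150152 − (+5.001e-01/-2.621e+00) = 42.341001
iter 3: u=1.464774  f(a)=+3.833e-03  f'(a)=-2.581e+00  a ← 42.341001 − (+3.833e-03/-2.581e+00) = 42.342487
iter 4: u=1.464723  f(a)=+2.289e-07  f'(a)=-2.580e+00  a ← 42.342487 − (+2.289e-07/-2.580e+00) = 42.342487
iter 5: u=1.464723  f(a)=+2.842e-14  f'(a)=-2.580e+00  a ← 42.342487 − (+2.842e-14/-2.580e+00) = 42.342487
converged: |Δa| < 1e-12 after 5 iterations
sag = a·(cosh(S/(2a)) − 1) = 42.342487·(cosh(1.464723) − 1) = 54.145144
T_max/T_min = cosh(S/(2a)) = 2.278743

a=42.342 sag=54.145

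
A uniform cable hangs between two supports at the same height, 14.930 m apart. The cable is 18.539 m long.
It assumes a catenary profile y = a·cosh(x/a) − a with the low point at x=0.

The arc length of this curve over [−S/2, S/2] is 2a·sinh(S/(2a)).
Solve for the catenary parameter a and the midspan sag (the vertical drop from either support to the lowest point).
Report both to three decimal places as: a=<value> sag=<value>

a=6.412 sag=4.859

seed: a₀ = √(S³/(24(L−S))) = √(14.930³/(24·3.609)) = 6.198558
iter 1: u=1.204312  f(a)=+2.709e-01  f'(a)=-1.342e+00  a ← 6.198558 − (+2.709e-01/-1.342e+00) = 6.400400
iter 2: u=1.166333  f(a)=+1.380e-02  f'(a)=-1.209e+00  a ← 6.400400 − (+1.380e-02/-1.209e+00) = 6.411814
iter 3: u=1.164257  f(a)=+4.002e-05  f'(a)=-1.202e+00  a ← 6.411814 − (+4.002e-05/-1.202e+00) = 6.411847
iter 4: u=1.164251  f(a)=+3.390e-10  f'(a)=-1.202e+00  a ← 6.411847 − (+3.390e-10/-1.202e+00) = 6.411847
iter 5: u=1.164251  f(a)=+0.000e+00  f'(a)=-1.202e+00  a ← 6.411847 − (+0.000e+00/-1.202e+00) = 6.411847
converged: |Δa| < 1e-12 after 5 iterations
sag = a·(cosh(S/(2a)) − 1) = 6.411847·(cosh(1.164251) − 1) = 4.859152
T_max/T_min = cosh(S/(2a)) = 1.757840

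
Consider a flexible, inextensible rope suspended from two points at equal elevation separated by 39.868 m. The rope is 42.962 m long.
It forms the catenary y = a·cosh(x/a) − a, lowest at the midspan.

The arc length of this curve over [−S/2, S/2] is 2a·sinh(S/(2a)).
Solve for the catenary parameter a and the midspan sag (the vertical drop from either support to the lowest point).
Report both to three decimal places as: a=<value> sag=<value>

a=29.547 sag=6.983

seed: a₀ = √(S³/(24(L−S))) = √(39.868³/(24·3.094)) = 29.212646
iter 1: u=0.682376  f(a)=+7.284e-02  f'(a)=-2.219e-01  a ← 29.212646 − (+7.284e-02/-2.219e-01) = 29.540959
iter 2: u=0.674792  f(a)=+1.246e-03  f'(a)=-2.143e-01  a ← 29.540959 − (+1.246e-03/-2.143e-01) = 29.546773
iter 3: u=0.674659  f(a)=+3.788e-07  f'(a)=-2.142e-01  a ← 29.546773 − (+3.788e-07/-2.142e-01) = 29.546775
iter 4: u=0.674659  f(a)=+2.842e-14  f'(a)=-2.142e-01  a ← 29.546775 − (+2.842e-14/-2.142e-01) = 29.546775
converged: |Δa| < 1e-12 after 4 iterations
sag = a·(cosh(S/(2a)) − 1) = 29.546775·(cosh(0.674659) − 1) = 6.983285
T_max/T_min = cosh(S/(2a)) = 1.236347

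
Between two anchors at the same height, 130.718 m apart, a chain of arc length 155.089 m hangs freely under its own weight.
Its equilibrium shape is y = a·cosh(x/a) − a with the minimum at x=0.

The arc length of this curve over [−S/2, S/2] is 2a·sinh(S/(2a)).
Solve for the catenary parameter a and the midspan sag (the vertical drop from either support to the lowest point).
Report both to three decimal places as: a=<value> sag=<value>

seed: a₀ = √(S³/(24(L−S))) = √(130.718³/(24·24.371)) = 61.796061
iter 1: u=1.057656  f(a)=+1.400e+00  f'(a)=-8.806e-01  a ← 61.796061 − (+1.400e+00/-8.806e-01) = 63.385898
iter 2: u=1.031128  f(a)=+5.585e-02  f'(a)=-8.116e-01  a ← 63.385898 − (+5.585e-02/-8.116e-01) = 63.454708
iter 3: u=1.030010  f(a)=+9.705e-05  f'(a)=-8.088e-01  a ← 63.454708 − (+9.705e-05/-8.088e-01) = 63.454828
iter 4: u=1.030008  f(a)=+2.942e-10  f'(a)=-8.088e-01  a ← 63.454828 − (+2.942e-10/-8.088e-01) = 63.454828
iter 5: u=1.030008  f(a)=-2.842e-14  f'(a)=-8.088e-01  a ← 63.454828 − (-2.842e-14/-8.088e-01) = 63.454828
converged: |Δa| < 1e-12 after 5 iterations
sag = a·(cosh(S/(2a)) − 1) = 63.454828·(cosh(1.030008) − 1) = 36.743299
T_max/T_min = cosh(S/(2a)) = 1.579047

a=63.455 sag=36.743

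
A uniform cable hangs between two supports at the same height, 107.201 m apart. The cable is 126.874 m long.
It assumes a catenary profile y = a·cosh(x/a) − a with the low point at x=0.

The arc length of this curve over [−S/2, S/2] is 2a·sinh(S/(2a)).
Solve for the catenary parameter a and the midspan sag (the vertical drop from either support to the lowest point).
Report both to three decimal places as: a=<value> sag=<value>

seed: a₀ = √(S³/(24(L−S))) = √(107.201³/(24·19.673)) = 51.080759
iter 1: u=1.049329  f(a)=+1.112e+00  f'(a)=-8.585e-01  a ← 51.080759 − (+1.112e+00/-8.585e-01) = 52.375967
iter 2: u=1.023380  f(a)=+4.370e-02  f'(a)=-7.922e-01  a ← 52.375967 − (+4.370e-02/-7.922e-01) = 52.431123
iter 3: u=1.022303  f(a)=+7.359e-05  f'(a)=-7.895e-01  a ← 52.431123 − (+7.359e-05/-7.895e-01) = 52.431216
iter 4: u=1.022301  f(a)=+2.095e-10  f'(a)=-7.895e-01  a ← 52.431216 − (+2.095e-10/-7.895e-01) = 52.431216
iter 5: u=1.022301  f(a)=-1.421e-14  f'(a)=-7.895e-01  a ← 52.431216 − (-1.421e-14/-7.895e-01) = 52.431216
converged: |Δa| < 1e-12 after 5 iterations
sag = a·(cosh(S/(2a)) − 1) = 52.431216·(cosh(1.022301) − 1) = 29.868756
T_max/T_min = cosh(S/(2a)) = 1.569675

a=52.431 sag=29.869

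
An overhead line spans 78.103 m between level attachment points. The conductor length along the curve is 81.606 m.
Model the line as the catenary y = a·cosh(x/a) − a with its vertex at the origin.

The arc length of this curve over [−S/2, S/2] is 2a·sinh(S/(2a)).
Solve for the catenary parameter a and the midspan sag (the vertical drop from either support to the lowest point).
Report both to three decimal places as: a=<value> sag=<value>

a=75.781 sag=10.287

seed: a₀ = √(S³/(24(L−S))) = √(78.103³/(24·3.503)) = 75.279354
iter 1: u=0.518754  f(a)=+4.744e-02  f'(a)=-9.560e-02  a ← 75.279354 − (+4.744e-02/-9.560e-02) = 75.775582
iter 2: u=0.515357  f(a)=+4.731e-04  f'(a)=-9.370e-02  a ← 75.775582 − (+4.731e-04/-9.370e-02) = 75.780632
iter 3: u=0.515323  f(a)=+4.812e-08  f'(a)=-9.368e-02  a ← 75.780632 − (+4.812e-08/-9.368e-02) = 75.780632
iter 4: u=0.515323  f(a)=-2.842e-14  f'(a)=-9.368e-02  a ← 75.780632 − (-2.842e-14/-9.368e-02) = 75.780632
converged: |Δa| < 1e-12 after 4 iterations
sag = a·(cosh(S/(2a)) − 1) = 75.780632·(cosh(0.515323) − 1) = 10.286719
T_max/T_min = cosh(S/(2a)) = 1.135743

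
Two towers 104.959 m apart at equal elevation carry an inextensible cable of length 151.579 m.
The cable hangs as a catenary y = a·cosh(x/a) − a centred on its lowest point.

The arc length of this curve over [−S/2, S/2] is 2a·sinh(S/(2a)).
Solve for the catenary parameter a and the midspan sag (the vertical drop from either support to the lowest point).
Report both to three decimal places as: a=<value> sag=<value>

a=34.102 sag=49.007

seed: a₀ = √(S³/(24(L−S))) = √(104.959³/(24·46.620)) = 32.146802
iter 1: u=1.632495  f(a)=+6.621e+00  f'(a)=-3.751e+00  a ← 32.146802 − (+6.621e+00/-3.751e+00) = 33.912146
iter 2: u=1.547513  f(a)=+5.846e-01  f'(a)=-3.115e+00  a ← 33.912146 − (+5.846e-01/-3.115e+00) = 34.099789
iter 3: u=1.538998  f(a)=+5.530e-03  f'(a)=-3.057e+00  a ← 34.099789 − (+5.530e-03/-3.057e+00) = 34.101598
iter 4: u=1.538916  f(a)=+5.054e-07  f'(a)=-3.056e+00  a ← 34.101598 − (+5.054e-07/-3.056e+00) = 34.101599
iter 5: u=1.538916  f(a)=+0.000e+00  f'(a)=-3.056e+00  a ← 34.101599 − (+0.000e+00/-3.056e+00) = 34.101599
converged: |Δa| < 1e-12 after 5 iterations
sag = a·(cosh(S/(2a)) − 1) = 34.101599·(cosh(1.538916) − 1) = 49.006568
T_max/T_min = cosh(S/(2a)) = 2.437075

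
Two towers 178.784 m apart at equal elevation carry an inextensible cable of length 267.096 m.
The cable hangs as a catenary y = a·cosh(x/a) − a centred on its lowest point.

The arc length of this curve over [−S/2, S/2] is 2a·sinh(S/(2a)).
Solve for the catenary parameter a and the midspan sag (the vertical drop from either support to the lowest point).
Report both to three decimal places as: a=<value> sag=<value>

seed: a₀ = √(S³/(24(L−S))) = √(178.784³/(24·88.312)) = 51.925118
iter 1: u=1.721556  f(a)=+1.405e+01  f'(a)=-4.522e+00  a ← 51.925118 − (+1.405e+01/-4.522e+00) = 55.031714
iter 2: u=1.624372  f(a)=+1.360e+00  f'(a)=-3.686e+00  a ← 55.031714 − (+1.360e+00/-3.686e+00) = 55.400572
iter 3: u=1.613557  f(a)=+1.574e-02  f'(a)=-3.601e+00  a ← 55.400572 − (+1.574e-02/-3.601e+00) = 55.404944
iter 4: u=1.613430  f(a)=+2.165e-06  f'(a)=-3.600e+00  a ← 55.404944 − (+2.165e-06/-3.600e+00) = 55.404945
iter 5: u=1.613430  f(a)=+5.684e-14  f'(a)=-3.600e+00  a ← 55.404945 − (+5.684e-14/-3.600e+00) = 55.404945
converged: |Δa| < 1e-12 after 5 iterations
sag = a·(cosh(S/(2a)) − 1) = 55.404945·(cosh(1.613430) − 1) = 89.179896
T_max/T_min = cosh(S/(2a)) = 2.609602

a=55.405 sag=89.180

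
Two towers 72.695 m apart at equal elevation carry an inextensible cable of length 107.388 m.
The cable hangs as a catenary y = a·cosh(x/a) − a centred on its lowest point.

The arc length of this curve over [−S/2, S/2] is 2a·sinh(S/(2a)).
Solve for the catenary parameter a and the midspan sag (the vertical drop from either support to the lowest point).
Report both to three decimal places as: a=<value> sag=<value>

seed: a₀ = √(S³/(24(L−S))) = √(72.695³/(24·34.693)) = 21.479801
iter 1: u=1.692171  f(a)=+5.320e+00  f'(a)=-4.255e+00  a ← 21.479801 − (+5.320e+00/-4.255e+00) = 22.729974
iter 2: u=1.599100  f(a)=+4.998e-01  f'(a)=-3.490e+00  a ← 22.729974 − (+4.998e-01/-3.490e+00) = 22.873180
iter 3: u=1.589088  f(a)=+5.421e-03  f'(a)=-3.415e+00  a ← 22.873180 − (+5.421e-03/-3.415e+00) = 22.874768
iter 4: u=1.588978  f(a)=+6.533e-07  f'(a)=-3.414e+00  a ← 22.874768 − (+6.533e-07/-3.414e+00) = 22.874768
iter 5: u=1.588978  f(a)=+0.000e+00  f'(a)=-3.414e+00  a ← 22.874768 − (+0.000e+00/-3.414e+00) = 22.874768
converged: |Δa| < 1e-12 after 5 iterations
sag = a·(cosh(S/(2a)) − 1) = 22.874768·(cosh(1.588978) − 1) = 35.488753
T_max/T_min = cosh(S/(2a)) = 2.551437

a=22.875 sag=35.489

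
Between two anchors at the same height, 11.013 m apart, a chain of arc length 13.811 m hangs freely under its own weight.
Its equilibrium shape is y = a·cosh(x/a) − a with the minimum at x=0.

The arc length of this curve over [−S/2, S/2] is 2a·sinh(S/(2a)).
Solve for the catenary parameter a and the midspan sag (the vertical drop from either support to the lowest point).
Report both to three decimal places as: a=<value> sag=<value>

seed: a₀ = √(S³/(24(L−S))) = √(11.013³/(24·2.798)) = 4.459940
iter 1: u=1.234658  f(a)=+2.212e-01  f'(a)=-1.457e+00  a ← 4.459940 − (+2.212e-01/-1.457e+00) = 4.611767
iter 2: u=1.194011  f(a)=+1.180e-02  f'(a)=-1.305e+00  a ← 4.611767 − (+1.180e-02/-1.305e+00) = 4.620805
iter 3: u=1.191676  f(a)=+3.774e-05  f'(a)=-1.297e+00  a ← 4.620805 − (+3.774e-05/-1.297e+00) = 4.620834
iter 4: u=1.191668  f(a)=+3.889e-10  f'(a)=-1.297e+00  a ← 4.620834 − (+3.889e-10/-1.297e+00) = 4.620834
iter 5: u=1.191668  f(a)=+1.776e-15  f'(a)=-1.297e+00  a ← 4.620834 − (+1.776e-15/-1.297e+00) = 4.620834
converged: |Δa| < 1e-12 after 5 iterations
sag = a·(cosh(S/(2a)) − 1) = 4.620834·(cosh(1.191668) − 1) = 3.688079
T_max/T_min = cosh(S/(2a)) = 1.798141

a=4.621 sag=3.688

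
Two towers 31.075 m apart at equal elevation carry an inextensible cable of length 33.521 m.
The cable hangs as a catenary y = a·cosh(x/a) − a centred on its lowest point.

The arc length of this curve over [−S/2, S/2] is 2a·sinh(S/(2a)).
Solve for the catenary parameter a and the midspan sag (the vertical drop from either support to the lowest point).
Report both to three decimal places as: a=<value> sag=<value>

seed: a₀ = √(S³/(24(L−S))) = √(31.075³/(24·2.446)) = 22.609078
iter 1: u=0.687224  f(a)=+5.841e-02  f'(a)=-2.268e-01  a ← 22.609078 − (+5.841e-02/-2.268e-01) = 22.866671
iter 2: u=0.679482  f(a)=+1.013e-03  f'(a)=-2.190e-01  a ← 22.866671 − (+1.013e-03/-2.190e-01) = 22.871299
iter 3: u=0.679345  f(a)=+3.169e-07  f'(a)=-2.188e-01  a ← 22.871299 − (+3.169e-07/-2.188e-01) = 22.871300
iter 4: u=0.679345  f(a)=+3.553e-14  f'(a)=-2.188e-01  a ← 22.871300 − (+3.553e-14/-2.188e-01) = 22.871300
converged: |Δa| < 1e-12 after 4 iterations
sag = a·(cosh(S/(2a)) − 1) = 22.871300·(cosh(0.679345) − 1) = 5.483783
T_max/T_min = cosh(S/(2a)) = 1.239767

a=22.871 sag=5.484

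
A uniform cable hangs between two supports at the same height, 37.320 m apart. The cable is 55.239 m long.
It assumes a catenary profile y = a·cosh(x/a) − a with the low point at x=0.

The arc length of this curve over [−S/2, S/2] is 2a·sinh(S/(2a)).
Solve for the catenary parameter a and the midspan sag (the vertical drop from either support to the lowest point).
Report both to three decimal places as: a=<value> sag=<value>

seed: a₀ = √(S³/(24(L−S))) = √(37.320³/(24·17.919)) = 10.993854
iter 1: u=1.697312  f(a)=+2.765e+00  f'(a)=-4.301e+00  a ← 10.993854 − (+2.765e+00/-4.301e+00) = 11.636845
iter 2: u=1.603527  f(a)=+2.612e-01  f'(a)=-3.524e+00  a ← 11.636845 − (+2.612e-01/-3.524e+00) = 11.710966
iter 3: u=1.593378  f(a)=+2.866e-03  f'(a)=-3.447e+00  a ← 11.710966 − (+2.866e-03/-3.447e+00) = 11.711797
iter 4: u=1.593265  f(a)=+3.535e-07  f'(a)=-3.446e+00  a ← 11.711797 − (+3.535e-07/-3.446e+00) = 11.711798
iter 5: u=1.593265  f(a)=+1.421e-14  f'(a)=-3.446e+00  a ← 11.711798 − (+1.421e-14/-3.446e+00) = 11.711798
converged: |Δa| < 1e-12 after 5 iterations
sag = a·(cosh(S/(2a)) − 1) = 11.711798·(cosh(1.593265) − 1) = 18.288252
T_max/T_min = cosh(S/(2a)) = 2.561524

a=11.712 sag=18.288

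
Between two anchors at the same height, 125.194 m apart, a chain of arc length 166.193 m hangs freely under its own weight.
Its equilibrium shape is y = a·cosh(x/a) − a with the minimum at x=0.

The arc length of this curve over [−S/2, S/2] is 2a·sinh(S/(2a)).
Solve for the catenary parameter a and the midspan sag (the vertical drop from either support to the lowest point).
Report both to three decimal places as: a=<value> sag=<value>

a=46.703 sag=48.619

seed: a₀ = √(S³/(24(L−S))) = √(125.194³/(24·40.999)) = 44.656329
iter 1: u=1.401750  f(a)=+4.222e+00  f'(a)=-2.223e+00  a ← 44.656329 − (+4.222e+00/-2.223e+00) = 46.555177
iter 2: u=1.344577  f(a)=+2.842e-01  f'(a)=-1.933e+00  a ← 46.555177 − (+2.842e-01/-1.933e+00) = 46.702193
iter 3: u=1.340344  f(a)=+1.494e-03  f'(a)=-1.913e+00  a ← 46.702193 − (+1.494e-03/-1.913e+00) = 46.702974
iter 4: u=1.340321  f(a)=+4.173e-08  f'(a)=-1.913e+00  a ← 46.702974 − (+4.173e-08/-1.913e+00) = 46.702974
iter 5: u=1.340321  f(a)=-2.842e-14  f'(a)=-1.913e+00  a ← 46.702974 − (-2.842e-14/-1.913e+00) = 46.702974
converged: |Δa| < 1e-12 after 5 iterations
sag = a·(cosh(S/(2a)) − 1) = 46.702974·(cosh(1.340321) − 1) = 48.618566
T_max/T_min = cosh(S/(2a)) = 2.041016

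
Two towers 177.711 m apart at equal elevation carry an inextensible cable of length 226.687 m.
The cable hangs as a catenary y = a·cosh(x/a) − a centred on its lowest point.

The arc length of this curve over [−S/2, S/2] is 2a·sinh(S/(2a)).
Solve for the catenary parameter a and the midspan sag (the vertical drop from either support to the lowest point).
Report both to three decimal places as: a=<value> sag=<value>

seed: a₀ = √(S³/(24(L−S))) = √(177.711³/(24·48.976)) = 69.099386
iter 1: u=1.285909  f(a)=+4.212e+00  f'(a)=-1.666e+00  a ← 69.099386 − (+4.212e+00/-1.666e+00) = 71.627478
iter 2: u=1.240523  f(a)=+2.422e-01  f'(a)=-1.480e+00  a ← 71.627478 − (+2.422e-01/-1.480e+00) = 71.791177
iter 3: u=1.237694  f(a)=+9.089e-04  f'(a)=-1.469e+00  a ← 71.791177 − (+9.089e-04/-1.469e+00) = 71.791796
iter 4: u=1.237683  f(a)=+1.290e-08  f'(a)=-1.468e+00  a ← 71.791796 − (+1.290e-08/-1.468e+00) = 71.791796
iter 5: u=1.237683  f(a)=-2.842e-14  f'(a)=-1.468e+00  a ← 71.791796 − (-2.842e-14/-1.468e+00) = 71.791796
converged: |Δa| < 1e-12 after 5 iterations
sag = a·(cosh(S/(2a)) − 1) = 71.791796·(cosh(1.237683) − 1) = 62.375305
T_max/T_min = cosh(S/(2a)) = 1.868836

a=71.792 sag=62.375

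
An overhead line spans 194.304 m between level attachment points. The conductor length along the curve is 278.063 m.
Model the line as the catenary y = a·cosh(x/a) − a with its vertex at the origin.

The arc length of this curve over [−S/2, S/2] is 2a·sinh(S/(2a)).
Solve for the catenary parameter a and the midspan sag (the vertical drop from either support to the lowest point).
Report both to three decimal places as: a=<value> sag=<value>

a=63.983 sag=89.065

seed: a₀ = √(S³/(24(L−S))) = √(194.304³/(24·83.759)) = 60.408945
iter 1: u=1.608239  f(a)=+1.152e+01  f'(a)=-3.560e+00  a ← 60.408945 − (+1.152e+01/-3.560e+00) = 63.646024
iter 2: u=1.526443  f(a)=+9.911e-01  f'(a)=-2.972e+00  a ← 63.646024 − (+9.911e-01/-2.972e+00) = 63.979539
iter 3: u=1.518485  f(a)=+8.855e-03  f'(a)=-2.919e+00  a ← 63.979539 − (+8.855e-03/-2.919e+00) = 63.982573
iter 4: u=1.518413  f(a)=+7.208e-07  f'(a)=-2.918e+00  a ← 63.982573 − (+7.208e-07/-2.918e+00) = 63.982573
iter 5: u=1.518413  f(a)=-5.684e-14  f'(a)=-2.918e+00  a ← 63.982573 − (-5.684e-14/-2.918e+00) = 63.982573
converged: |Δa| < 1e-12 after 5 iterations
sag = a·(cosh(S/(2a)) − 1) = 63.982573·(cosh(1.518413) − 1) = 89.064895
T_max/T_min = cosh(S/(2a)) = 2.392018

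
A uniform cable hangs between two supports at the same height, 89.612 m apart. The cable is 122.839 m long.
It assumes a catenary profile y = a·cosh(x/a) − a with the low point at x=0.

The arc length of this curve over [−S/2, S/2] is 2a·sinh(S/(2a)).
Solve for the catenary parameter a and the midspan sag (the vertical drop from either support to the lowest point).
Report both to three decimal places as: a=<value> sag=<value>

seed: a₀ = √(S³/(24(L−S))) = √(89.612³/(24·33.227)) = 30.039871
iter 1: u=1.491551  f(a)=+3.898e+00  f'(a)=-2.745e+00  a ← 30.039871 − (+3.898e+00/-2.745e+00) = 31.459854
iter 2: u=1.424228  f(a)=+2.934e-01  f'(a)=-2.346e+00  a ← 31.459854 − (+2.934e-01/-2.346e+00) = 31.584931
iter 3: u=1.418588  f(a)=+1.962e-03  f'(a)=-2.315e+00  a ← 31.584931 − (+1.962e-03/-2.315e+00) = 31.585778
iter 4: u=1.418550  f(a)=+8.901e-08  f'(a)=-2.315e+00  a ← 31.585778 − (+8.901e-08/-2.315e+00) = 31.585778
iter 5: u=1.418550  f(a)=+0.000e+00  f'(a)=-2.315e+00  a ← 31.585778 − (+0.000e+00/-2.315e+00) = 31.585778
converged: |Δa| < 1e-12 after 5 iterations
sag = a·(cosh(S/(2a)) − 1) = 31.585778·(cosh(1.418550) − 1) = 37.479527
T_max/T_min = cosh(S/(2a)) = 2.186595

a=31.586 sag=37.480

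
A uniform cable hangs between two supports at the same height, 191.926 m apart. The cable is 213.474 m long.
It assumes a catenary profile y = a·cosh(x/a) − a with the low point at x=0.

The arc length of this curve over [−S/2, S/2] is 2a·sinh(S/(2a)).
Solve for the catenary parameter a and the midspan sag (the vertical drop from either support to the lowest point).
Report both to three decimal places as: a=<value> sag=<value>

a=118.841 sag=40.896

seed: a₀ = √(S³/(24(L−S))) = √(191.926³/(24·21.548)) = 116.920756
iter 1: u=0.820752  f(a)=+7.375e-01  f'(a)=-3.940e-01  a ← 116.920756 − (+7.375e-01/-3.940e-01) = 118.792521
iter 2: u=0.807820  f(a)=+1.808e-02  f'(a)=-3.749e-01  a ← 118.792521 − (+1.808e-02/-3.749e-01) = 118.840755
iter 3: u=0.807492  f(a)=+1.148e-05  f'(a)=-3.744e-01  a ← 118.840755 − (+1.148e-05/-3.744e-01) = 118.840785
iter 4: u=0.807492  f(a)=+4.690e-12  f'(a)=-3.744e-01  a ← 118.840785 − (+4.690e-12/-3.744e-01) = 118.840785
converged: |Δa| < 1e-12 after 4 iterations
sag = a·(cosh(S/(2a)) − 1) = 118.840785·(cosh(0.807492) − 1) = 40.896247
T_max/T_min = cosh(S/(2a)) = 1.344126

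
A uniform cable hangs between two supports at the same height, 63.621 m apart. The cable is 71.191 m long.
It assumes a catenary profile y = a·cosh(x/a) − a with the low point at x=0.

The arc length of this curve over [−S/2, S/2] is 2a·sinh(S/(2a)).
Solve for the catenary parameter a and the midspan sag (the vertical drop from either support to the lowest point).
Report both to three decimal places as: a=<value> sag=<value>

a=38.303 sag=13.986

seed: a₀ = √(S³/(24(L−S))) = √(63.621³/(24·7.570)) = 37.648457
iter 1: u=0.844935  f(a)=+2.749e-01  f'(a)=-4.316e-01  a ← 37.648457 − (+2.749e-01/-4.316e-01) = 38.285298
iter 2: u=0.830880  f(a)=+7.129e-03  f'(a)=-4.095e-01  a ← 38.285298 − (+7.129e-03/-4.095e-01) = 38.302709
iter 3: u=0.830503  f(a)=+5.079e-06  f'(a)=-4.089e-01  a ← 38.302709 − (+5.079e-06/-4.089e-01) = 38.302721
iter 4: u=0.830502  f(a)=+2.572e-12  f'(a)=-4.089e-01  a ← 38.302721 − (+2.572e-12/-4.089e-01) = 38.302721
converged: |Δa| < 1e-12 after 4 iterations
sag = a·(cosh(S/(2a)) − 1) = 38.302721·(cosh(0.830502) − 1) = 13.986265
T_max/T_min = cosh(S/(2a)) = 1.365151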